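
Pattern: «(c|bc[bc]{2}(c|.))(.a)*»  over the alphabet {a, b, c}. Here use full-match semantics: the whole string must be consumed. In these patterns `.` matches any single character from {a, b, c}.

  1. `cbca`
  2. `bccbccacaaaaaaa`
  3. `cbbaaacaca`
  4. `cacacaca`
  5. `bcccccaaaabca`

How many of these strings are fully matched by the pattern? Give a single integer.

1. `cbca` → no match
2 → match
3. `cbbaaacaca` → no match
4. `cacacaca` → no match
5 → no match
Total matched: 1

1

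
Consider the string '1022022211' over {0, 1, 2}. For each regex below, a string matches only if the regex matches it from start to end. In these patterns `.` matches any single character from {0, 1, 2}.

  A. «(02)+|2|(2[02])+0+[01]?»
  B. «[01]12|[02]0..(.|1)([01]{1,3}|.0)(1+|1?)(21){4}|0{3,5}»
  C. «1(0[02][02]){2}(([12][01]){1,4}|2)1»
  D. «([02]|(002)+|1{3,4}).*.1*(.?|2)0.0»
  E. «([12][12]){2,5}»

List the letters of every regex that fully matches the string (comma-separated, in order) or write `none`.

A → no match
B → no match
C → match
D → no match — must end with '0'
E → no match

C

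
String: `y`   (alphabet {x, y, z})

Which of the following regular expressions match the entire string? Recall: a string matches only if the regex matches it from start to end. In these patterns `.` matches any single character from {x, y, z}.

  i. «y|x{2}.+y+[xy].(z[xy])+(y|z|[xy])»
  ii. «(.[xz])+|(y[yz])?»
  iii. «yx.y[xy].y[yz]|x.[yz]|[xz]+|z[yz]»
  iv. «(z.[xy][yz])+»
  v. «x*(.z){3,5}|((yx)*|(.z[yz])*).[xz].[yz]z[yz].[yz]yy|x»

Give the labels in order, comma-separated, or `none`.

i → match
ii → no match
iii → no match
iv → no match — must start with `z`
v → no match

i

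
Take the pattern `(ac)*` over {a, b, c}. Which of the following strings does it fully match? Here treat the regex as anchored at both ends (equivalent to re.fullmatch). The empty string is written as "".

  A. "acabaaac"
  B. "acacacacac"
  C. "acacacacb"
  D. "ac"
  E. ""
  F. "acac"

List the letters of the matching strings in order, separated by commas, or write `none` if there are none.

A → no match
B → match
C → no match
D → match
E → match
F → match

B, D, E, F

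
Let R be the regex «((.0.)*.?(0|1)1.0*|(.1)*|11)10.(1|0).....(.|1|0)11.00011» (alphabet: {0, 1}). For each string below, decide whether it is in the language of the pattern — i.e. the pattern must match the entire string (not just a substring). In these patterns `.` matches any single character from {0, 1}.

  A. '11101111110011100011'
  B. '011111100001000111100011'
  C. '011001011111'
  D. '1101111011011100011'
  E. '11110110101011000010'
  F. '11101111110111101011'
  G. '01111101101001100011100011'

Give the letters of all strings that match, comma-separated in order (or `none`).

A → match
B → match
C → no match — must end with '00011'
D → no match
E → no match — must end with '00011'
F → no match — must end with '00011'
G → match

A, B, G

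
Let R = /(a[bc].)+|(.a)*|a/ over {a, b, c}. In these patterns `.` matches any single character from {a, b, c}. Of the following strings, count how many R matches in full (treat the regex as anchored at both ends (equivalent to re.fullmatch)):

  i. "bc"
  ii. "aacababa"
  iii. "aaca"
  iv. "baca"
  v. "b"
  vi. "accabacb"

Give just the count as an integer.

i. "bc" → no match
ii. "aacababa" → match
iii. "aaca" → match
iv. "baca" → match
v. "b" → no match
vi. "accabacb" → no match
Total matched: 3

3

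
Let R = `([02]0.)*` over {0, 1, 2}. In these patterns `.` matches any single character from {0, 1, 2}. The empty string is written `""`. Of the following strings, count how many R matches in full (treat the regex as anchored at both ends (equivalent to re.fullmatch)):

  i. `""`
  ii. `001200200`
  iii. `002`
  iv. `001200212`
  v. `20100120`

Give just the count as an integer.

i → match
ii → match
iii → match
iv → no match
v → no match
Total matched: 3

3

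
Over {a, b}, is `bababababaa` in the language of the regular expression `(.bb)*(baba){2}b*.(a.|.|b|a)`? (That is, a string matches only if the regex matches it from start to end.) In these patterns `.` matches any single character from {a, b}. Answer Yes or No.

Yes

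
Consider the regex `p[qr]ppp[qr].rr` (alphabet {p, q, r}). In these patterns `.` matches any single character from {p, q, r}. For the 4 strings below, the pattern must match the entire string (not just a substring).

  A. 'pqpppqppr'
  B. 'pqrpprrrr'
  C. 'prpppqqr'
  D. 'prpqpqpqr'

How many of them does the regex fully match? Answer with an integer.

0

A → no match — must end with 'rr'
B → no match
C → no match — must end with 'rr'
D → no match — must end with 'rr'
Total matched: 0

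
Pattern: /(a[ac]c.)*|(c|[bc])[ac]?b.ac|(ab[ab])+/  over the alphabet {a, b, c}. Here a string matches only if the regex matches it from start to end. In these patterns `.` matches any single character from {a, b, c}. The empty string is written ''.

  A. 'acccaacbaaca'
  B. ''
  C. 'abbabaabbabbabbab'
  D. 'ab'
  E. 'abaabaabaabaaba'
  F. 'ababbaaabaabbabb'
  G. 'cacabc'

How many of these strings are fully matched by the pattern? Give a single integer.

A. 'acccaacbaaca' → match
B. '' → match
C → no match
D. 'ab' → no match
E → match
F → no match
G. 'cacabc' → no match
Total matched: 3

3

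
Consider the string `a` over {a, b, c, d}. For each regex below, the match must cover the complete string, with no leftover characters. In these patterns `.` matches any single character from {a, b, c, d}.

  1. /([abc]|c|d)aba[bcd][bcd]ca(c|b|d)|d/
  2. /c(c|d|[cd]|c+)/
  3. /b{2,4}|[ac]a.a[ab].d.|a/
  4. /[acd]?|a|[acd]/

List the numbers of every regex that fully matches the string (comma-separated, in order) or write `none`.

3, 4

1 → no match
2 → no match — must start with `c`
3 → match
4 → match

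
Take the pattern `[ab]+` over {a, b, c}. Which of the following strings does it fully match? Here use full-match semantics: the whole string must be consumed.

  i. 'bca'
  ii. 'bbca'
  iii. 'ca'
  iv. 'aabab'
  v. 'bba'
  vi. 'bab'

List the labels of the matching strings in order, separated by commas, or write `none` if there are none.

i. 'bca' → no match
ii. 'bbca' → no match
iii. 'ca' → no match
iv. 'aabab' → match
v. 'bba' → match
vi. 'bab' → match

iv, v, vi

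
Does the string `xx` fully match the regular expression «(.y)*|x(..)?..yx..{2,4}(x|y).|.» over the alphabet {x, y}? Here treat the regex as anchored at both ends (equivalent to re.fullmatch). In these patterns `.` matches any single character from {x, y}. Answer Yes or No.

No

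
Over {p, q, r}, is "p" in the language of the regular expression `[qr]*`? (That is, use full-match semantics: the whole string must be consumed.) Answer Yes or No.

No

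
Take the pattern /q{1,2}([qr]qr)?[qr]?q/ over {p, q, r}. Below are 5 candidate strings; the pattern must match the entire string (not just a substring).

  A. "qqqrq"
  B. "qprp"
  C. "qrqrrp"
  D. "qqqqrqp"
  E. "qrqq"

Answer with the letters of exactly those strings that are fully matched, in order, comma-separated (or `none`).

A

A. "qqqrq" → match
B. "qprp" → no match — must end with "q"
C. "qrqrrp" → no match — must end with "q"
D. "qqqqrqp" → no match — must end with "q"
E. "qrqq" → no match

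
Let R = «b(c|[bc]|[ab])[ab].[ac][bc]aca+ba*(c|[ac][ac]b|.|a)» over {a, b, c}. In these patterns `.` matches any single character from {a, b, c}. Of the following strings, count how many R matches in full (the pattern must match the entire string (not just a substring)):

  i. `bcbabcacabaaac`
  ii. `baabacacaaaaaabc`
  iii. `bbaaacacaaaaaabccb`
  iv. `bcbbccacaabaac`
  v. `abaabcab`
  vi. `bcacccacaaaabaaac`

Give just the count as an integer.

4

i → no match
ii → match
iii → match
iv → match
v → no match — must start with `b`
vi → match
Total matched: 4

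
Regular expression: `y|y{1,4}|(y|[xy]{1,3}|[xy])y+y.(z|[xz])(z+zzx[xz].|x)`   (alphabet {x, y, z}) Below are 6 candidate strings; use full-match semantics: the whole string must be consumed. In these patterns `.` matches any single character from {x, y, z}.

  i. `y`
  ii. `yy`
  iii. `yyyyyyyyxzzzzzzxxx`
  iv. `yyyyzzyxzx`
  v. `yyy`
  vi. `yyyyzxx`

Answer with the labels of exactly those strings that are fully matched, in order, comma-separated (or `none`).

i. `y` → match
ii. `yy` → match
iii → match
iv. `yyyyzzyxzx` → no match
v. `yyy` → match
vi. `yyyyzxx` → match

i, ii, iii, v, vi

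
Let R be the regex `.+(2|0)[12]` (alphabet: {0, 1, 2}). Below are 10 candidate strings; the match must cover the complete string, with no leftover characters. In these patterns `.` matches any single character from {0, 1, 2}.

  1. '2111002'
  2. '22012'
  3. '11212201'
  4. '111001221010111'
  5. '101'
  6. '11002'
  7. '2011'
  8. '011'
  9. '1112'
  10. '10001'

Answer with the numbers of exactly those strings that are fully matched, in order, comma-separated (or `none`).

1, 3, 5, 6, 10

1 → match
2 → no match
3 → match
4 → no match
5 → match
6 → match
7 → no match
8 → no match
9 → no match
10 → match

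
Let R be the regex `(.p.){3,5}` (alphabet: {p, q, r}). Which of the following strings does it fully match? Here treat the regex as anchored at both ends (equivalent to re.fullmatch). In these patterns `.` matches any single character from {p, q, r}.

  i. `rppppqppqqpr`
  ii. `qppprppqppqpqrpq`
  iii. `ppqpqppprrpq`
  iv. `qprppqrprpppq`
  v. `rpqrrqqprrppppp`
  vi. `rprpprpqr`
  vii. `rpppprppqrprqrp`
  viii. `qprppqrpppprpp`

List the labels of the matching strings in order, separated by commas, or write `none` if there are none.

i

i → match
ii → no match
iii → no match
iv → no match
v → no match
vi → no match
vii → no match
viii → no match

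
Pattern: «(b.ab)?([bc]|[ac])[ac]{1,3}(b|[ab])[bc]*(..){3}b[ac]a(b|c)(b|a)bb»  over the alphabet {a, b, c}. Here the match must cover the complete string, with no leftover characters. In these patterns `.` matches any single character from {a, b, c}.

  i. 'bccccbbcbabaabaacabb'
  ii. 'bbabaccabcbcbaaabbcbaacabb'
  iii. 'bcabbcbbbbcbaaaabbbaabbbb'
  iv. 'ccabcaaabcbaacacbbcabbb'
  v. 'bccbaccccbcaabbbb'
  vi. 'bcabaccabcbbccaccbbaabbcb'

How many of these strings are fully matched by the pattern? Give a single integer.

2

i → no match
ii → match
iii → match
iv → no match
v → no match
vi → no match — must end with 'bb'
Total matched: 2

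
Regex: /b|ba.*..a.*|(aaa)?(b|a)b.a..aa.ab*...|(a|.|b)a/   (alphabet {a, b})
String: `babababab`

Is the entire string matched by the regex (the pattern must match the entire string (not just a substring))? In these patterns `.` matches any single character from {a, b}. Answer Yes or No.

Yes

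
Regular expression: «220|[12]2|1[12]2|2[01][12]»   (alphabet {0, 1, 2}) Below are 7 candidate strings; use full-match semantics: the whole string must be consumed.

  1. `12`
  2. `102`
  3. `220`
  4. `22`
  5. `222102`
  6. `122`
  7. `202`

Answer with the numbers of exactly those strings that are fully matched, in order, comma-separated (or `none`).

1 → match
2 → no match
3 → match
4 → match
5 → no match
6 → match
7 → match

1, 3, 4, 6, 7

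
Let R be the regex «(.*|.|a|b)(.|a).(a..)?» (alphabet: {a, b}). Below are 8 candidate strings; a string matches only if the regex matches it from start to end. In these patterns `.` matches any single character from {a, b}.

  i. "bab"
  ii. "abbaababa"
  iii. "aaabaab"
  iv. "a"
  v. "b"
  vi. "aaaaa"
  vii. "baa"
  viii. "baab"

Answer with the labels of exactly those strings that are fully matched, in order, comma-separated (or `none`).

i, ii, iii, vi, vii, viii

i → match
ii → match
iii → match
iv → no match
v → no match
vi → match
vii → match
viii → match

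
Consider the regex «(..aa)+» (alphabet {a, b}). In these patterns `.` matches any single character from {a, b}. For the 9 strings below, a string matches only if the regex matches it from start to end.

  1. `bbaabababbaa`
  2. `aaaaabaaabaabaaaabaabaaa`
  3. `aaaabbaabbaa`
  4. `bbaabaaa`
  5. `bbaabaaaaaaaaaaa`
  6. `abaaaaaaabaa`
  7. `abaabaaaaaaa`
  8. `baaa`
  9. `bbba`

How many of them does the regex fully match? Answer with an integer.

7

1 → no match
2 → match
3 → match
4 → match
5 → match
6 → match
7 → match
8 → match
9 → no match — must end with `aa`
Total matched: 7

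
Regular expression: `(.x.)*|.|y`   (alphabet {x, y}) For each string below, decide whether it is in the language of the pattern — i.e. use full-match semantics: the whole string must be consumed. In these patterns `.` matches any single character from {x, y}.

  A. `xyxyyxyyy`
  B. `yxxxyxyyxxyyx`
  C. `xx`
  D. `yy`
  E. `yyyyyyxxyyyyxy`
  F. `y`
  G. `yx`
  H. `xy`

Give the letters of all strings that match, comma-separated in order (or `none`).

F

A → no match
B → no match
C → no match
D → no match
E → no match
F → match
G → no match
H → no match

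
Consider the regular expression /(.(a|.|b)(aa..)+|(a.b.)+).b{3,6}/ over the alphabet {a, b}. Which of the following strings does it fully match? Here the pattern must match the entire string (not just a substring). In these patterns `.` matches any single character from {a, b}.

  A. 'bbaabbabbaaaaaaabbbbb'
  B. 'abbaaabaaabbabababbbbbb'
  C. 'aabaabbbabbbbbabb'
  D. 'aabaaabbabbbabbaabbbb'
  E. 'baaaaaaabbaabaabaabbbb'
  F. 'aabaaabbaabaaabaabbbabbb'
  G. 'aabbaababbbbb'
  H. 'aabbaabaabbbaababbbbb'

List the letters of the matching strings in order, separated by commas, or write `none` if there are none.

A → no match
B → no match
C → no match
D → match
E → no match
F → match
G → match
H → match

D, F, G, H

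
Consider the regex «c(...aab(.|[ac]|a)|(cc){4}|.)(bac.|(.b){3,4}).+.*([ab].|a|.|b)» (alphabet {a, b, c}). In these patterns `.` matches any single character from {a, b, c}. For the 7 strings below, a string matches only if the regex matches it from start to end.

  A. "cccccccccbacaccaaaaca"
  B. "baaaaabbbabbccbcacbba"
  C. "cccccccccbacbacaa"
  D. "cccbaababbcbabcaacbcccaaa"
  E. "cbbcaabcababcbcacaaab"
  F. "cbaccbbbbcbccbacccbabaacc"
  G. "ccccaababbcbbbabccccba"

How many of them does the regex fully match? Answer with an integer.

A → match
B → no match — must start with "c"
C → match
D → match
E → match
F → no match
G → match
Total matched: 5

5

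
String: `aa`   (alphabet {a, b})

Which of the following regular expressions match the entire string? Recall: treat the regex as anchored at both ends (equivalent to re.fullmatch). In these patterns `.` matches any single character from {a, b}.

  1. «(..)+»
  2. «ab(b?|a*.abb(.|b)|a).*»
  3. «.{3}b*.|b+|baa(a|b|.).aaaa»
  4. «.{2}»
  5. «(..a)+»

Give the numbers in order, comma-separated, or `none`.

1 → match
2 → no match — must start with `ab`
3 → no match
4 → match
5 → no match

1, 4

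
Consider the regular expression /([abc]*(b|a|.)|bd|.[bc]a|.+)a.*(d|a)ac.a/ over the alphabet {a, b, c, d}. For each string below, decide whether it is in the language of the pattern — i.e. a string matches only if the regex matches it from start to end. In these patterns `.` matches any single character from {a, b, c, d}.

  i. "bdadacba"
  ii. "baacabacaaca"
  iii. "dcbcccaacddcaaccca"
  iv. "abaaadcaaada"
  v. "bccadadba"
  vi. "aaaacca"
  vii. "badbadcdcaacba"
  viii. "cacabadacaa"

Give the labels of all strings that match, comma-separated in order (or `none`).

i → match
ii → no match
iii → no match
iv → no match
v → no match
vi → match
vii → match
viii → match

i, vi, vii, viii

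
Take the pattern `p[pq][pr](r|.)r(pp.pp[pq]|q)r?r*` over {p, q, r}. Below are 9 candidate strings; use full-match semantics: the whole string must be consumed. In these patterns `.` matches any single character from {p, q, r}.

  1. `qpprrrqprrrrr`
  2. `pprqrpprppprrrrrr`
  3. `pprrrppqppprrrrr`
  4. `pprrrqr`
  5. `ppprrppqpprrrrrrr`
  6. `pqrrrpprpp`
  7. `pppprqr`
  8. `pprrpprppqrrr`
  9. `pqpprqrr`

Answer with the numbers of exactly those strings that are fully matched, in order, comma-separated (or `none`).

1 → no match — must start with `p`
2 → match
3 → match
4 → match
5 → no match
6 → no match
7 → match
8 → no match
9 → match

2, 3, 4, 7, 9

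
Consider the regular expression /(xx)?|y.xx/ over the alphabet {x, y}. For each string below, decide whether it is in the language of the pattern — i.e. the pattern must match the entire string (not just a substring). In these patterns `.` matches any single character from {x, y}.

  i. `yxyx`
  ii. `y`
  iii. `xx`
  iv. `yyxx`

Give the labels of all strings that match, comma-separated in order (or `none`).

i → no match
ii → no match
iii → match
iv → match

iii, iv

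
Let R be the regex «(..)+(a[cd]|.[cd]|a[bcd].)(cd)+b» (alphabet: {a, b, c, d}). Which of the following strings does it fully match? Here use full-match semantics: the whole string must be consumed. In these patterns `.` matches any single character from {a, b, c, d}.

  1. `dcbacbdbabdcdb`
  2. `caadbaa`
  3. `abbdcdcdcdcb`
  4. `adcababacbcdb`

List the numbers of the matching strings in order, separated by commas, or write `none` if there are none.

1 → match
2. `caadbaa` → no match — must end with `cdb`
3. `abbdcdcdcdcb` → no match — must end with `cdb`
4 → no match

1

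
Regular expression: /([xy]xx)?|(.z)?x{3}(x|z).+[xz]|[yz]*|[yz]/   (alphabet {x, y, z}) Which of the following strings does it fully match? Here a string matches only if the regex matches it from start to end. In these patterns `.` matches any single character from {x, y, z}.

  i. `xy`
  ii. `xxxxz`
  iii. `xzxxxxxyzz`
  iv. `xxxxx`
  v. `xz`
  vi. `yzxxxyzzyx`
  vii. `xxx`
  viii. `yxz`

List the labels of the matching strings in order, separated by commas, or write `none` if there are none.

iii, vii

i → no match
ii → no match
iii → match
iv → no match
v → no match
vi → no match
vii → match
viii → no match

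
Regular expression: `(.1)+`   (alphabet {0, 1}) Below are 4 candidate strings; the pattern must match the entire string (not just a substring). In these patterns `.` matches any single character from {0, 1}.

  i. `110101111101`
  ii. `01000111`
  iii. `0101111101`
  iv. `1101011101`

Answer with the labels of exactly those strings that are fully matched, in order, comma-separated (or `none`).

i → match
ii → no match
iii → match
iv → match

i, iii, iv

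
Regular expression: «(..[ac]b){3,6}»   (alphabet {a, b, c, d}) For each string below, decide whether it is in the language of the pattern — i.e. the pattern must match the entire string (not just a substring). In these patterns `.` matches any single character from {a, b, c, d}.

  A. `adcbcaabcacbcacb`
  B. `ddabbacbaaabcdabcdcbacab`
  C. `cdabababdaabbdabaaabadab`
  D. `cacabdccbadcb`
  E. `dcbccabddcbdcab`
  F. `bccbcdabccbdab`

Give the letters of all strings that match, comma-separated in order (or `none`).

A, B, C

A → match
B → match
C → match
D → no match
E → no match
F → no match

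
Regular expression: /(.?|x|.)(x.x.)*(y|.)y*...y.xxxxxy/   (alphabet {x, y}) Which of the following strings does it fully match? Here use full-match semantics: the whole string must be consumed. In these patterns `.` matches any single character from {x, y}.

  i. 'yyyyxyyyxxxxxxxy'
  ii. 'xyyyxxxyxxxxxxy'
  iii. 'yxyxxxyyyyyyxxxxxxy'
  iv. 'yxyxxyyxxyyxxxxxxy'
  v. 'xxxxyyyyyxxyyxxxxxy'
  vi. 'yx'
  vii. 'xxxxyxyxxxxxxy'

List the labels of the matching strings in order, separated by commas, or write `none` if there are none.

ii, iii, iv, v

i → no match
ii → match
iii → match
iv → match
v → match
vi. 'yx' → no match — must end with 'xxxxxy'
vii → no match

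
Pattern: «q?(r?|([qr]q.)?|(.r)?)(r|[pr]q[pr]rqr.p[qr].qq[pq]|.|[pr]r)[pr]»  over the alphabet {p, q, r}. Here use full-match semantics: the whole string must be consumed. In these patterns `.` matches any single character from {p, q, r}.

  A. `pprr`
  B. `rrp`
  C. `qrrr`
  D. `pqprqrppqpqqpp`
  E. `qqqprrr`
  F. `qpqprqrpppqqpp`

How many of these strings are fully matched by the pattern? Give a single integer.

4

A → no match
B → match
C → match
D → match
E → match
F → no match
Total matched: 4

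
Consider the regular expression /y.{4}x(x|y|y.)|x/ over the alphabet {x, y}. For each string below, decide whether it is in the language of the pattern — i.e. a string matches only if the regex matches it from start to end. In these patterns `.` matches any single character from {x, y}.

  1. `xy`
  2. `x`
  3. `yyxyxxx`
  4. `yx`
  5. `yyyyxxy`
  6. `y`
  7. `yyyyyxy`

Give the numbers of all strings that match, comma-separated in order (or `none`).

1 → no match
2 → match
3 → match
4 → no match
5 → match
6 → no match
7 → match

2, 3, 5, 7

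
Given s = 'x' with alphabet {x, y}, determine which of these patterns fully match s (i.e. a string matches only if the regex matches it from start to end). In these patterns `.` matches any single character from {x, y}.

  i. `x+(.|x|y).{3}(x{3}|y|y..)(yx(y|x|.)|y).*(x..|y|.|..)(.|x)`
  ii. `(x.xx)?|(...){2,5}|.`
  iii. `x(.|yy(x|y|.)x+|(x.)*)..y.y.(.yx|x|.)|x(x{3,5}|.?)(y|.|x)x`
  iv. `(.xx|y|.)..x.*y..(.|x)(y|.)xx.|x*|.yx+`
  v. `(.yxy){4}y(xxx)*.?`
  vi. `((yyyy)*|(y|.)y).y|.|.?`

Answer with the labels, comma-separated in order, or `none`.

ii, iv, vi

i → no match
ii → match
iii → no match
iv → match
v → no match
vi → match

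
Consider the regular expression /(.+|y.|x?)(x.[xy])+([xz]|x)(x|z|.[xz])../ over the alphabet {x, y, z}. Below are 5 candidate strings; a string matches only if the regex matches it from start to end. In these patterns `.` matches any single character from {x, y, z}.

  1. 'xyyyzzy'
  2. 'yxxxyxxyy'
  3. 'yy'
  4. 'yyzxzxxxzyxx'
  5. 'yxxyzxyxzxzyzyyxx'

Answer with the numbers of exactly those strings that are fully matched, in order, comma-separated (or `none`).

1 → no match
2 → match
3 → no match
4 → no match
5 → no match

2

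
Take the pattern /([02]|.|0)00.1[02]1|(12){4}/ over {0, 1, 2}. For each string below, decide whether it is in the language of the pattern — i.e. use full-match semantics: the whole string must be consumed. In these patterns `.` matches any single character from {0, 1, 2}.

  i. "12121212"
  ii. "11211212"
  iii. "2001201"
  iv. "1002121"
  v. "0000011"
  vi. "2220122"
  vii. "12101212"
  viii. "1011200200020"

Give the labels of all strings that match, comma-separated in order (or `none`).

i → match
ii → no match
iii → no match
iv → match
v → no match
vi → no match
vii → no match
viii → no match

i, iv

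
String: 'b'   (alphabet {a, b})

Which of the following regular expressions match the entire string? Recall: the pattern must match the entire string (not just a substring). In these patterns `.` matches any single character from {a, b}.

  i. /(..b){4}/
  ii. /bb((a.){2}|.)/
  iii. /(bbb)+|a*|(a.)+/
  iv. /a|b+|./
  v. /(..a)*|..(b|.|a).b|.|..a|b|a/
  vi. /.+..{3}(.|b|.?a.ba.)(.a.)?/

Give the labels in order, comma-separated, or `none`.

iv, v

i → no match
ii → no match — must start with 'bb'
iii → no match
iv → match
v → match
vi → no match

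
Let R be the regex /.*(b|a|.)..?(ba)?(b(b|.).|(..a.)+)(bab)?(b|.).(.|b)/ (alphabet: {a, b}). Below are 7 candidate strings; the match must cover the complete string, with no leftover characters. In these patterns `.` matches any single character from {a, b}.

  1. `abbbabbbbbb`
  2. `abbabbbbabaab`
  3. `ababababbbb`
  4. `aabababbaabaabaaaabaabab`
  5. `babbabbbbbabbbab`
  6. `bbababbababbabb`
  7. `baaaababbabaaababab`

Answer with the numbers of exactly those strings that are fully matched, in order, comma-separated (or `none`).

1 → match
2 → match
3 → match
4 → match
5 → no match
6 → no match
7 → no match

1, 2, 3, 4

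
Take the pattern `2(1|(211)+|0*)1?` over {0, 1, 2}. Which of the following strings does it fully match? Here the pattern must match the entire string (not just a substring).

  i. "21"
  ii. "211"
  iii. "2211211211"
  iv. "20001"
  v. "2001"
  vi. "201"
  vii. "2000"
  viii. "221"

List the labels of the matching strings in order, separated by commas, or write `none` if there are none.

i, ii, iii, iv, v, vi, vii

i. "21" → match
ii. "211" → match
iii. "2211211211" → match
iv. "20001" → match
v. "2001" → match
vi. "201" → match
vii. "2000" → match
viii. "221" → no match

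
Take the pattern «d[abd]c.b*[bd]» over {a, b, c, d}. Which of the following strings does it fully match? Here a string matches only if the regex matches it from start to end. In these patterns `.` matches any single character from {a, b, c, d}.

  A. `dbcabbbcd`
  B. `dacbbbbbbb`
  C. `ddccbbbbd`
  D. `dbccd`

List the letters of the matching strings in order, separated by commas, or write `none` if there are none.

A → no match
B → match
C → match
D → match

B, C, D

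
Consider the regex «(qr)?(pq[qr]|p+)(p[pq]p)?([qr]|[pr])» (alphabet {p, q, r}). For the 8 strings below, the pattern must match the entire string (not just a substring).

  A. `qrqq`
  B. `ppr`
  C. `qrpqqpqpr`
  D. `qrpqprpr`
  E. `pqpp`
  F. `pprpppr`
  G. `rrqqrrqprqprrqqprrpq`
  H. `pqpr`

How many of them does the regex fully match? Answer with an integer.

A → no match
B → match
C → match
D → no match
E → no match
F → no match
G → no match
H → no match
Total matched: 2

2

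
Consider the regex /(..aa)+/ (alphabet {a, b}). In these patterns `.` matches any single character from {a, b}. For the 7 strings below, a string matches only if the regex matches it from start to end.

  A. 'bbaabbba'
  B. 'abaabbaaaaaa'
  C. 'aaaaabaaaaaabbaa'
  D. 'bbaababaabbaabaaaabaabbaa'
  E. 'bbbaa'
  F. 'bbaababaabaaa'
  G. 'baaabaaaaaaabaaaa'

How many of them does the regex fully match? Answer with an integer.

A → no match — must end with 'aa'
B → match
C → match
D → no match
E → no match
F → no match
G → no match
Total matched: 2

2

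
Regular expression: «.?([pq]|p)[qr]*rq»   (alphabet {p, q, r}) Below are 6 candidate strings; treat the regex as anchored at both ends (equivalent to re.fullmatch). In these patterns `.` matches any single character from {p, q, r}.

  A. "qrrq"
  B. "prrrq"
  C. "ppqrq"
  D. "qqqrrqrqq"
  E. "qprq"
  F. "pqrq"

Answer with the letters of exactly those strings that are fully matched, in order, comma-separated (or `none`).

A → match
B → match
C → match
D → no match — must end with "rq"
E → match
F → match

A, B, C, E, F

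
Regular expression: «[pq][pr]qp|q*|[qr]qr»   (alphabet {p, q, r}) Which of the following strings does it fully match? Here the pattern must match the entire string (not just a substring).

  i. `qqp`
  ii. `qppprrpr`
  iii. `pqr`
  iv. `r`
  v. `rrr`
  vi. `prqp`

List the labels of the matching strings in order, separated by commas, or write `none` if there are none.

vi

i. `qqp` → no match
ii. `qppprrpr` → no match
iii. `pqr` → no match
iv. `r` → no match
v. `rrr` → no match
vi. `prqp` → match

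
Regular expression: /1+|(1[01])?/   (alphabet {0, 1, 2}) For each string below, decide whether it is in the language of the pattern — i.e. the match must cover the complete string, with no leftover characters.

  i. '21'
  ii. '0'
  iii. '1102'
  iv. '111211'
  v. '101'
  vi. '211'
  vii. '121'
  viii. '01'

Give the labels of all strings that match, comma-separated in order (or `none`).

i. '21' → no match
ii. '0' → no match
iii. '1102' → no match
iv. '111211' → no match
v. '101' → no match
vi. '211' → no match
vii. '121' → no match
viii. '01' → no match

none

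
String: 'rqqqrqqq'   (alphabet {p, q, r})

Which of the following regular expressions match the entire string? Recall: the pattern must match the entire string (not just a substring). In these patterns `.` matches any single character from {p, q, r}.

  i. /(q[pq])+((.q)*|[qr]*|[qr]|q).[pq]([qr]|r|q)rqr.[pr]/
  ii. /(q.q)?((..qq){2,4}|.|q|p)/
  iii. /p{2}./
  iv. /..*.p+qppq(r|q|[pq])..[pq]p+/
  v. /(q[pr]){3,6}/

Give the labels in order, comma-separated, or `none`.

ii

i → no match — must start with 'q'
ii → match
iii → no match — must start with 'p'
iv → no match — must end with 'p'
v → no match — must start with 'q'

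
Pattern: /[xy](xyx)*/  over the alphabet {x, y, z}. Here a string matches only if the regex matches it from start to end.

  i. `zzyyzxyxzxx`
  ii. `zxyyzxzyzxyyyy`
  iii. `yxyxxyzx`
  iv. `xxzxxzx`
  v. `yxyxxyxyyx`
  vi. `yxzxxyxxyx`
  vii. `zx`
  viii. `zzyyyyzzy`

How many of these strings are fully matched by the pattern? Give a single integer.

i → no match
ii → no match
iii → no match
iv → no match
v → no match
vi → no match
vii → no match
viii → no match
Total matched: 0

0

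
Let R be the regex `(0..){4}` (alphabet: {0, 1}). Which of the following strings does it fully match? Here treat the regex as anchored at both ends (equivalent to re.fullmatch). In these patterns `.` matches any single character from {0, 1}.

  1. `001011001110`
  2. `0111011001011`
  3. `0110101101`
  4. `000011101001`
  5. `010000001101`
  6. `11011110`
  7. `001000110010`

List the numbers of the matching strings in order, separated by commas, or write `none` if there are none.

1 → no match
2 → no match
3 → no match
4 → no match
5 → no match
6 → no match — must start with `0`
7 → no match

none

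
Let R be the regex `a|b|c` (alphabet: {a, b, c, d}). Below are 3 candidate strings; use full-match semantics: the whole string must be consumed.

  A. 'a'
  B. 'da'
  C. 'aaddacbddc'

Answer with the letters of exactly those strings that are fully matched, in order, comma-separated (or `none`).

A

A. 'a' → match
B. 'da' → no match
C. 'aaddacbddc' → no match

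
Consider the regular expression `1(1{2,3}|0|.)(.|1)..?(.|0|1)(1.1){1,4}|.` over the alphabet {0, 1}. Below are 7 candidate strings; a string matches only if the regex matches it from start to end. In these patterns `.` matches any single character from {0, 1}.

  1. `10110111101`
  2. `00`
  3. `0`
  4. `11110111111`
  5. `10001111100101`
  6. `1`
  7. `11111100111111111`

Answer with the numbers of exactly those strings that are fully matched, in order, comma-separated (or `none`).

1, 3, 4, 6, 7

1. `10110111101` → match
2. `00` → no match
3. `0` → match
4. `11110111111` → match
5 → no match
6. `1` → match
7 → match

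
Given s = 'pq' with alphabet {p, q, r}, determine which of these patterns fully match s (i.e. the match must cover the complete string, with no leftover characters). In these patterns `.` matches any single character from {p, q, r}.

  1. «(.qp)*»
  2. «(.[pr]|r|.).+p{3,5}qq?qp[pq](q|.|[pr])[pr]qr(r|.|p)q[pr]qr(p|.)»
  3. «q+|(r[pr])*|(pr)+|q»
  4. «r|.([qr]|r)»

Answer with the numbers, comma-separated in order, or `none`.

4

1 → no match
2 → no match
3 → no match
4 → match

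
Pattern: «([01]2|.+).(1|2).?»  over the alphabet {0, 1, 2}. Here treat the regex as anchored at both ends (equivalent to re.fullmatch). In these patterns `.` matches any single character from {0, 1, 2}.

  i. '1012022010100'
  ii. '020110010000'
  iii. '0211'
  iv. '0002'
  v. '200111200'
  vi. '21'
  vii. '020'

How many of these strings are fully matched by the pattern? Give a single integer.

i → no match
ii → no match
iii → match
iv → match
v → no match
vi → no match
vii → no match
Total matched: 2

2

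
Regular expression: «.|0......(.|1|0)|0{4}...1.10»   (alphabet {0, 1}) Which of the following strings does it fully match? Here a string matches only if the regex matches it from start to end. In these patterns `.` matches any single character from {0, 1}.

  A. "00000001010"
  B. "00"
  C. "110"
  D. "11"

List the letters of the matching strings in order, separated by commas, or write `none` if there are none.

A

A. "00000001010" → match
B. "00" → no match
C. "110" → no match
D. "11" → no match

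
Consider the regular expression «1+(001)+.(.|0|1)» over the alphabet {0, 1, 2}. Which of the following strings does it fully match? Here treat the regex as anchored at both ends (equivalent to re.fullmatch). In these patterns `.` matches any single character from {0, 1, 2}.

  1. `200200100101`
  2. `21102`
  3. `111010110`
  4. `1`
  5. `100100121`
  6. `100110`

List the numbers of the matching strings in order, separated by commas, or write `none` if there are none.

1 → no match — must start with `1`
2 → no match — must start with `1`
3 → no match
4 → no match
5 → match
6 → match

5, 6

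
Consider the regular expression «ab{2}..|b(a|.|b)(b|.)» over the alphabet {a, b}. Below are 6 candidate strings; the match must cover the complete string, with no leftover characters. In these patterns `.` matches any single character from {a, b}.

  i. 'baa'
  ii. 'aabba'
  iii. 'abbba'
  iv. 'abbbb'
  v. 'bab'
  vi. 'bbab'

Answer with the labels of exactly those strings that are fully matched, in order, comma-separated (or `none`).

i → match
ii → no match
iii → match
iv → match
v → match
vi → no match

i, iii, iv, v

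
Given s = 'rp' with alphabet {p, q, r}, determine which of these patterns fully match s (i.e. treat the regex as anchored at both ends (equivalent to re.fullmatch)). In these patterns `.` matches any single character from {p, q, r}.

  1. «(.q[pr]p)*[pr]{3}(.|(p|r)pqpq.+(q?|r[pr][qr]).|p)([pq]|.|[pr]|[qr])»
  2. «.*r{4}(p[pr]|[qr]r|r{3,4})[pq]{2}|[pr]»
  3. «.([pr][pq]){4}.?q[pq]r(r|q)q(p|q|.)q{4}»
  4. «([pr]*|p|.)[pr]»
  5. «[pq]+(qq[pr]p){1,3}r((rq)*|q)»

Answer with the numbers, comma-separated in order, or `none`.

4

1 → no match
2 → no match
3 → no match — must end with 'q'
4 → match
5 → no match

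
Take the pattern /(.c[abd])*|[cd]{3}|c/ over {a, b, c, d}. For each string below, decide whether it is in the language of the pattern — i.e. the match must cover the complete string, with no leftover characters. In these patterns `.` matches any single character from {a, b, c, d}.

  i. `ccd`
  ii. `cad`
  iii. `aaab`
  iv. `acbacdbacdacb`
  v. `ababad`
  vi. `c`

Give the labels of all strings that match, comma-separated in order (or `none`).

i. `ccd` → match
ii. `cad` → no match
iii. `aaab` → no match
iv → no match
v. `ababad` → no match
vi. `c` → match

i, vi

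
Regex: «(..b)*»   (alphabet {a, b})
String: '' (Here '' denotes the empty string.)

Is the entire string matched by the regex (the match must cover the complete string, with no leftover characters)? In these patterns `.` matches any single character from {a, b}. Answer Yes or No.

Yes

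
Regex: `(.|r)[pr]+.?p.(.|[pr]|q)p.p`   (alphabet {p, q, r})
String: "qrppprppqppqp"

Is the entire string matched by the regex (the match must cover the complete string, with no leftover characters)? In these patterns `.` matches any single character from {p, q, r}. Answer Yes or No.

Yes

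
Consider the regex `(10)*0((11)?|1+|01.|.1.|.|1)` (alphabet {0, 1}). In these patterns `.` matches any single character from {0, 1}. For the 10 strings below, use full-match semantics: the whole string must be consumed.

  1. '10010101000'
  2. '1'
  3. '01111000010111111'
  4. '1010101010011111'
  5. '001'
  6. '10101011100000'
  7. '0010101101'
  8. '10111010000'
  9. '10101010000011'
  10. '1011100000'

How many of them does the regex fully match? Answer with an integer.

1

1 → no match
2 → no match
3 → no match
4 → match
5 → no match
6 → no match
7 → no match
8 → no match
9 → no match
10 → no match
Total matched: 1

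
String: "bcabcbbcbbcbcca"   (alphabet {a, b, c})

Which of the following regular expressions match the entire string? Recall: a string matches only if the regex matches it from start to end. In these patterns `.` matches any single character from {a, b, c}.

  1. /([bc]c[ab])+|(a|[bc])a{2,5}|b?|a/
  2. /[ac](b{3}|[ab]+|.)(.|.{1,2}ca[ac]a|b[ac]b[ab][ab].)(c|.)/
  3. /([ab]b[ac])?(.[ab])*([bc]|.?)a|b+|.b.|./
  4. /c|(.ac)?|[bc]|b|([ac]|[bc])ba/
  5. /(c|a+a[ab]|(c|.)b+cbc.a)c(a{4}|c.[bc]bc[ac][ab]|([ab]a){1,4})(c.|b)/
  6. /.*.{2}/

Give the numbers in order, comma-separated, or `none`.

1 → match
2 → no match
3 → no match
4 → no match
5 → no match
6 → match

1, 6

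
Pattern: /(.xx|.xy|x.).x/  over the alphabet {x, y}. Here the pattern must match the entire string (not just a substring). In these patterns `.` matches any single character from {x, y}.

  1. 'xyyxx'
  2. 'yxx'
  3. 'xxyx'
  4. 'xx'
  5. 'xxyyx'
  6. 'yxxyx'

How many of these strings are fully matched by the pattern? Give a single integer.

3

1 → no match
2 → no match
3 → match
4 → no match
5 → match
6 → match
Total matched: 3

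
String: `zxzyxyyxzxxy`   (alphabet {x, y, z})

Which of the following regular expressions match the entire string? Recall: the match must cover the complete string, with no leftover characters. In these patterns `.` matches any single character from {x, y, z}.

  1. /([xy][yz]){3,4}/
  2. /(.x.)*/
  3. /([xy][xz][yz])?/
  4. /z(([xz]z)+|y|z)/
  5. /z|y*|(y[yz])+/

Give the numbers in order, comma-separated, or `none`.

1 → no match
2 → match
3 → no match
4 → no match
5 → no match

2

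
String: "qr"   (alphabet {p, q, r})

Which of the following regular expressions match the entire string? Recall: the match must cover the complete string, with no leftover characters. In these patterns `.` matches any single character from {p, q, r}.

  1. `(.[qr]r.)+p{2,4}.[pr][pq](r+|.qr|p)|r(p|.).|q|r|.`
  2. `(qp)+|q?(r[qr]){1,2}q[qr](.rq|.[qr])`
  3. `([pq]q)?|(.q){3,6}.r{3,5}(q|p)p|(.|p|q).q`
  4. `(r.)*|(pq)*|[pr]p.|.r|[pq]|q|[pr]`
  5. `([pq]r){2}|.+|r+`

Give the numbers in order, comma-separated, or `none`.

1 → no match
2 → no match
3 → no match
4 → match
5 → match

4, 5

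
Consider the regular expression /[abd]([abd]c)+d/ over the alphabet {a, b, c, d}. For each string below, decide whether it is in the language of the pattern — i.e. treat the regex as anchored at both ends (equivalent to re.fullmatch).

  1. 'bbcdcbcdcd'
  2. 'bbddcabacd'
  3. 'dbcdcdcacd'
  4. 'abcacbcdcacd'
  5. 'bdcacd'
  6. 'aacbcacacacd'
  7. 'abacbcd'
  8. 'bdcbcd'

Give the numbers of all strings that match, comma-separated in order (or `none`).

1 → match
2 → no match
3 → match
4 → match
5 → match
6 → match
7 → no match
8 → match

1, 3, 4, 5, 6, 8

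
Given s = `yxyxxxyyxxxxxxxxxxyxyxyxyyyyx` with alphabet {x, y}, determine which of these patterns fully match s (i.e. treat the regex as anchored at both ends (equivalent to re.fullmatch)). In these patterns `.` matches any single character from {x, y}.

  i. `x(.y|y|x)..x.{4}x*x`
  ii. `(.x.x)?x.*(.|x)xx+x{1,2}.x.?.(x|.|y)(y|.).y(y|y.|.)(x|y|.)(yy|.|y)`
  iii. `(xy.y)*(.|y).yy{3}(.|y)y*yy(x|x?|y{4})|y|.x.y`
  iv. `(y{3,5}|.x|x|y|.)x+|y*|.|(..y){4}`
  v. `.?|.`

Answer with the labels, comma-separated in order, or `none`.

ii

i → no match — must start with `x`
ii → match
iii → no match
iv → no match
v → no match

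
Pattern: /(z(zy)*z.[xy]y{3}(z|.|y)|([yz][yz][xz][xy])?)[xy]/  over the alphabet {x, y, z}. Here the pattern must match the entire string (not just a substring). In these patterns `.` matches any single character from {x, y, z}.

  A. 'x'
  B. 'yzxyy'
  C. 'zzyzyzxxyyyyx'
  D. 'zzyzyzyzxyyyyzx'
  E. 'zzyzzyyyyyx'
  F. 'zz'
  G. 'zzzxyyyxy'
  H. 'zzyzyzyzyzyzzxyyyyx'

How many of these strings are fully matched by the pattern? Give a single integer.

A → match
B → match
C → match
D → match
E → match
F → no match
G → match
H → match
Total matched: 7

7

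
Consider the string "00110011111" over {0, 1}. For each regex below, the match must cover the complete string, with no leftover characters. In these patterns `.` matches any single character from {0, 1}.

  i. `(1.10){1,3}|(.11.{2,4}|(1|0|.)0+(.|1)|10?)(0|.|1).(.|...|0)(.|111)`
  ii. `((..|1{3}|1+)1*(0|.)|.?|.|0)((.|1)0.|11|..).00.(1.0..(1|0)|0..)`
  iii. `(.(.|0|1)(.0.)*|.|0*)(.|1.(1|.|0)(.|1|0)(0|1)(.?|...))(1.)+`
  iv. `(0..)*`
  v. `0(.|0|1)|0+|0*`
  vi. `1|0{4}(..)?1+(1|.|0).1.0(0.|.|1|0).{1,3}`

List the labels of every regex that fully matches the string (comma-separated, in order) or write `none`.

i, iii

i → match
ii → no match
iii → match
iv → no match
v → no match
vi → no match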